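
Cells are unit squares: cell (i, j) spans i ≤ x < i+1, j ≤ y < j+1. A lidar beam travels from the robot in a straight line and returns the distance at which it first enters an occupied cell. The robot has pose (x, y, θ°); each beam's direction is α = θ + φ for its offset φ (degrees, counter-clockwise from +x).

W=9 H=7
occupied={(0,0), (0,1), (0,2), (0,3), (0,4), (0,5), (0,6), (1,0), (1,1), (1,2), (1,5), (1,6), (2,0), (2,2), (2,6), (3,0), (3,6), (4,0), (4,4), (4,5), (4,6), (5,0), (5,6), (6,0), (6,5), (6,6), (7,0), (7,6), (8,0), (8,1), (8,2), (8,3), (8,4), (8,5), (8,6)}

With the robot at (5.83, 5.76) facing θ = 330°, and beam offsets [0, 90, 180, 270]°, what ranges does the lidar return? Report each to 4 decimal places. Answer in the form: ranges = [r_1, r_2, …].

ranges = [0.1963, 0.2771, 0.4800, 1.6600]

beam 1: φ=0°, α=330°
  d=(0.8660,-0.5000)  start (5,5)  tX=0.1963 tY=1.5200  stride 1/|dx|=1.1547 1/|dy|=2.0000
    cross x-line → (6,5), t=0.1963 (wall)
  → r_1 = 0.1963
beam 2: φ=90°, α=60°
  d=(0.5000,0.8660)  start (5,5)  tX=0.3400 tY=0.2771  stride 1/|dx|=2.0000 1/|dy|=1.1547
    cross y-line → (5,6), t=0.2771 (wall)
  → r_2 = 0.2771
beam 3: φ=180°, α=150°
  d=(-0.8660,0.5000)  start (5,5)  tX=0.9584 tY=0.4800  stride 1/|dx|=1.1547 1/|dy|=2.0000
    cross y-line → (5,6), t=0.4800 (wall)
  → r_3 = 0.4800
beam 4: φ=270°, α=240°
  d=(-0.5000,-0.8660)  start (5,5)  tX=1.6600 tY=0.8776  stride 1/|dx|=2.0000 1/|dy|=1.1547
    cross y-line → (5,4), t=0.8776
    cross x-line → (4,4), t=1.6600 (wall)
  → r_4 = 1.6600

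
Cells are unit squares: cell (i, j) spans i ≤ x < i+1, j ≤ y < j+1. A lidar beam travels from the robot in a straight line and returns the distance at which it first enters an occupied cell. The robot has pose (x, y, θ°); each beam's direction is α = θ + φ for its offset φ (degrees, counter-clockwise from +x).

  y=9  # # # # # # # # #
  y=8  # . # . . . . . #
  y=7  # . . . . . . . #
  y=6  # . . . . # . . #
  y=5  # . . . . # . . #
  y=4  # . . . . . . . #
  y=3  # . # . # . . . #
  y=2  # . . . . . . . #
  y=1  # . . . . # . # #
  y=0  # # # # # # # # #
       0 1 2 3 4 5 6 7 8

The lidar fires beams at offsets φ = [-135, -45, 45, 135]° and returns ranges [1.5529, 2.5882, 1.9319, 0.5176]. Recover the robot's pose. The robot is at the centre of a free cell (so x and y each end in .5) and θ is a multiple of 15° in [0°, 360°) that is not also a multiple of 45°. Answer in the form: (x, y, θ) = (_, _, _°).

(x, y, θ) = (1.5, 2.5, 60°)

The pose lattice has 49·16 = 784 candidates. Test each by forward raycasting.
  (6.5, 5.5, 255°): beam 1 = 1.0000 ≠ 1.5529 ✗
  (5.5, 3.5, 75°): beam 1 = 2.8868 ≠ 1.5529 ✗
  (3.5, 5.5, 150°): beam 3 = 2.5882 ≠ 1.9319 ✗
  (1.5, 7.5, 15°): beam 1 = 1.0000 ≠ 1.5529 ✗
  (7.5, 5.5, 210°): beam 1 = 1.9319 ≠ 1.5529 ✗
  …
  (1.5, 2.5, 60°): r_1=1.5529, r_2=2.5882, r_3=1.9319, r_4=0.5176 — all match ✓
Unique over the lattice → pose = (1.5, 2.5, 60°).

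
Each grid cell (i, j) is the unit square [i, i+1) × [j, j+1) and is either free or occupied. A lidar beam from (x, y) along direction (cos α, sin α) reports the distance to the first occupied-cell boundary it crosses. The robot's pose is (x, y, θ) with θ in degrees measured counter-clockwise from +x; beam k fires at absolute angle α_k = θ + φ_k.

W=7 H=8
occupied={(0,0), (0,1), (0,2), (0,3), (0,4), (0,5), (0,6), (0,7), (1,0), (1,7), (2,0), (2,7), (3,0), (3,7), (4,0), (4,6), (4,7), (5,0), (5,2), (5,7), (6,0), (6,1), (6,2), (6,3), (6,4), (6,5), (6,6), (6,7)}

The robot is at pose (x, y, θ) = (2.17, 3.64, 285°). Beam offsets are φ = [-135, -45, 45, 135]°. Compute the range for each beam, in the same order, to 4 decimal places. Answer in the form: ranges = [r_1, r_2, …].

ranges = [1.3510, 2.3400, 3.2678, 3.6600]

beam 1: φ=-135°, α=150°
  dir = (cos 150°, sin 150°) = (-0.8660, 0.5000); from cell (2,3)
  next x-line at t=0.1963, next y-line at t=0.7200; Δt_x=1.1547, Δt_y=2.0000
    x: enter (1,3) at t=0.1963
    y: enter (1,4) at t=0.7200
    x: enter (0,4) at t=1.3510 ← occupied
  → r_1 = 1.3510
beam 2: φ=-45°, α=240°
  dir = (cos 240°, sin 240°) = (-0.5000, -0.8660); from cell (2,3)
  next x-line at t=0.3400, next y-line at t=0.7390; Δt_x=2.0000, Δt_y=1.1547
    x: enter (1,3) at t=0.3400
    y: enter (1,2) at t=0.7390
    y: enter (1,1) at t=1.8937
    x: enter (0,1) at t=2.3400 ← occupied
  → r_2 = 2.3400
beam 3: φ=45°, α=330°
  dir = (cos 330°, sin 330°) = (0.8660, -0.5000); from cell (2,3)
  next x-line at t=0.9584, next y-line at t=1.2800; Δt_x=1.1547, Δt_y=2.0000
    x: enter (3,3) at t=0.9584
    y: enter (3,2) at t=1.2800
    x: enter (4,2) at t=2.1131
    x: enter (5,2) at t=3.2678 ← occupied
  → r_3 = 3.2678
beam 4: φ=135°, α=60°
  dir = (cos 60°, sin 60°) = (0.5000, 0.8660); from cell (2,3)
  next x-line at t=1.6600, next y-line at t=0.4157; Δt_x=2.0000, Δt_y=1.1547
    y: enter (2,4) at t=0.4157
    y: enter (2,5) at t=1.5704
    x: enter (3,5) at t=1.6600
    y: enter (3,6) at t=2.7251
    x: enter (4,6) at t=3.6600 ← occupied
  → r_4 = 3.6600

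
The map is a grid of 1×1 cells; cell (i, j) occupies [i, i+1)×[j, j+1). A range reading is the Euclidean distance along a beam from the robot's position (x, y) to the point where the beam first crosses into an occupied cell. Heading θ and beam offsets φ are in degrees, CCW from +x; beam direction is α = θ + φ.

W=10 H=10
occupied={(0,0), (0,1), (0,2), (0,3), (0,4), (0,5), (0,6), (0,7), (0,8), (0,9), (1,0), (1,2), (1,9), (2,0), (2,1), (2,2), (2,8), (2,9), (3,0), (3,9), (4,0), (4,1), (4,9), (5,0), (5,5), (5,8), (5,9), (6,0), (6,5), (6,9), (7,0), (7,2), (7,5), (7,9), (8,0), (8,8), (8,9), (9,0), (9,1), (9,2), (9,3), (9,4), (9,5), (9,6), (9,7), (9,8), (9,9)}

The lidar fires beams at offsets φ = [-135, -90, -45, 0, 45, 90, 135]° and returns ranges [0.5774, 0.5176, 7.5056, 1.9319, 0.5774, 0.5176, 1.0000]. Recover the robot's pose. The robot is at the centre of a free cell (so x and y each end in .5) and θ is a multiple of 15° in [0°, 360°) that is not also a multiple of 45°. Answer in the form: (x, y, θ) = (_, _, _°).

The pose lattice has 53·16 = 848 candidates. Test each by forward raycasting.
  (5.5, 7.5, 30°): beam 1 = 1.5529 ≠ 0.5774 ✗
  (6.5, 1.5, 150°): beam 1 = 2.5882 ≠ 0.5774 ✗
  (1.5, 5.5, 345°): beam 2 = 1.9319 ≠ 0.5176 ✗
  …
  (7.5, 1.5, 195°): r_1=0.5774, r_2=0.5176, r_3=7.5056, r_4=1.9319, r_5=0.5774, r_6=0.5176, r_7=1.0000 — all match ✓
Unique over the lattice → pose = (7.5, 1.5, 195°).

(x, y, θ) = (7.5, 1.5, 195°)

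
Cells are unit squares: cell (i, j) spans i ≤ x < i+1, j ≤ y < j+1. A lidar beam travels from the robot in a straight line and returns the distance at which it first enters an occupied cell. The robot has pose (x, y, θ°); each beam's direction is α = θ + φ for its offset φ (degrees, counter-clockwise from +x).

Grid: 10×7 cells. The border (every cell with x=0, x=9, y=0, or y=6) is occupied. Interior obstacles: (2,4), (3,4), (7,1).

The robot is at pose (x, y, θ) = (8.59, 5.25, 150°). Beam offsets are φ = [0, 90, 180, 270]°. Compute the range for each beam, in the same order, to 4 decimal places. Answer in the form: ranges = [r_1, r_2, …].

beam 1: φ=0°, α=150°
  direction (-0.8660, 0.5000); cell (8,5); t to first gridline: x 0.6813, y 1.5000 (then +1.1547 / +2.0000)
    (7,5) via x @ 0.6813
    (7,6) via y @ 1.5000  # hit
  → r_1 = 1.5000
beam 2: φ=90°, α=240°
  direction (-0.5000, -0.8660); cell (8,5); t to first gridline: x 1.1800, y 0.2887 (then +2.0000 / +1.1547)
    (8,4) via y @ 0.2887
    (7,4) via x @ 1.1800
    (7,3) via y @ 1.4434
    (7,2) via y @ 2.5981
    (6,2) via x @ 3.1800
    (6,1) via y @ 3.7528
    (6,0) via y @ 4.9075  # hit
  → r_2 = 4.9075
beam 3: φ=180°, α=330°
  direction (0.8660, -0.5000); cell (8,5); t to first gridline: x 0.4734, y 0.5000 (then +1.1547 / +2.0000)
    (9,5) via x @ 0.4734  # hit
  → r_3 = 0.4734
beam 4: φ=270°, α=60°
  direction (0.5000, 0.8660); cell (8,5); t to first gridline: x 0.8200, y 0.8660 (then +2.0000 / +1.1547)
    (9,5) via x @ 0.8200  # hit
  → r_4 = 0.8200

ranges = [1.5000, 4.9075, 0.4734, 0.8200]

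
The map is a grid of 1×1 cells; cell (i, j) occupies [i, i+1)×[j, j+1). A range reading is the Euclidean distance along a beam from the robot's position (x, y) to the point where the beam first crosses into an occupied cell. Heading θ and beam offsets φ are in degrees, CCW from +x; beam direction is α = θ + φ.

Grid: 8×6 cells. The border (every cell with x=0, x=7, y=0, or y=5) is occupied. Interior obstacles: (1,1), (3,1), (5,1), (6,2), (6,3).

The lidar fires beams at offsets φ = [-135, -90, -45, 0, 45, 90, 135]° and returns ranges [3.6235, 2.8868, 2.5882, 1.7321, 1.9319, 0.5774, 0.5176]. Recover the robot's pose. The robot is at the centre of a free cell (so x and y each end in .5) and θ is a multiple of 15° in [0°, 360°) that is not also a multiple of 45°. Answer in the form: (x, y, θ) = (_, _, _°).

Candidates: 19 free-cell centres × 16 headings = 304 poses. Raycast each; keep the one whose scan matches to 4 dp.
  (2.5, 2.5, 195°): beam 1 = 2.8868 ≠ 3.6235 ✗
  (3.5, 2.5, 120°): beam 1 = 1.9319 ≠ 3.6235 ✗
  (3.5, 2.5, 240°): beam 1 = 2.5882 ≠ 3.6235 ✗
  (2.5, 4.5, 240°): beam 1 = 0.5176 ≠ 3.6235 ✗
  …
  (4.5, 4.5, 330°): r_1=3.6235, r_2=2.8868, r_3=2.5882, r_4=1.7321, r_5=1.9319, r_6=0.5774, r_7=0.5176 — all match ✓
Unique over the lattice → pose = (4.5, 4.5, 330°).

(x, y, θ) = (4.5, 4.5, 330°)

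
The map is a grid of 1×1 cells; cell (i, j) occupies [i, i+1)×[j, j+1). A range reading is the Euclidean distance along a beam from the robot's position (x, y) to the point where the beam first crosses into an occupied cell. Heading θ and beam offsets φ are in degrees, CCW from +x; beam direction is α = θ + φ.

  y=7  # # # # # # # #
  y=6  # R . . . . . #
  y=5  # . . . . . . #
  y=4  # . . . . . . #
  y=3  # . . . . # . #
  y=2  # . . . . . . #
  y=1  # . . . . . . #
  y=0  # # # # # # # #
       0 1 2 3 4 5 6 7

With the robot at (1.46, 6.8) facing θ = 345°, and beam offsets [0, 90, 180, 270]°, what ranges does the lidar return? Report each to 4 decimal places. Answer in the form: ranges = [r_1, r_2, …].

beam 1: φ=0°, α=345°
  dir = (cos 345°, sin 345°) = (0.9659, -0.2588); from cell (1,6)
  next x-line at t=0.5590, next y-line at t=3.0910; Δt_x=1.0353, Δt_y=3.8637
    x: enter (2,6) at t=0.5590
    x: enter (3,6) at t=1.5943
    x: enter (4,6) at t=2.6296
    y: enter (4,5) at t=3.0910
    x: enter (5,5) at t=3.6649
    x: enter (6,5) at t=4.7002
    x: enter (7,5) at t=5.7354 ← occupied
  → r_1 = 5.7354
beam 2: φ=90°, α=75°
  dir = (cos 75°, sin 75°) = (0.2588, 0.9659); from cell (1,6)
  next x-line at t=2.0864, next y-line at t=0.2071; Δt_x=3.8637, Δt_y=1.0353
    y: enter (1,7) at t=0.2071 ← occupied
  → r_2 = 0.2071
beam 3: φ=180°, α=165°
  dir = (cos 165°, sin 165°) = (-0.9659, 0.2588); from cell (1,6)
  next x-line at t=0.4762, next y-line at t=0.7727; Δt_x=1.0353, Δt_y=3.8637
    x: enter (0,6) at t=0.4762 ← occupied
  → r_3 = 0.4762
beam 4: φ=270°, α=255°
  dir = (cos 255°, sin 255°) = (-0.2588, -0.9659); from cell (1,6)
  next x-line at t=1.7773, next y-line at t=0.8282; Δt_x=3.8637, Δt_y=1.0353
    y: enter (1,5) at t=0.8282
    x: enter (0,5) at t=1.7773 ← occupied
  → r_4 = 1.7773

ranges = [5.7354, 0.2071, 0.4762, 1.7773]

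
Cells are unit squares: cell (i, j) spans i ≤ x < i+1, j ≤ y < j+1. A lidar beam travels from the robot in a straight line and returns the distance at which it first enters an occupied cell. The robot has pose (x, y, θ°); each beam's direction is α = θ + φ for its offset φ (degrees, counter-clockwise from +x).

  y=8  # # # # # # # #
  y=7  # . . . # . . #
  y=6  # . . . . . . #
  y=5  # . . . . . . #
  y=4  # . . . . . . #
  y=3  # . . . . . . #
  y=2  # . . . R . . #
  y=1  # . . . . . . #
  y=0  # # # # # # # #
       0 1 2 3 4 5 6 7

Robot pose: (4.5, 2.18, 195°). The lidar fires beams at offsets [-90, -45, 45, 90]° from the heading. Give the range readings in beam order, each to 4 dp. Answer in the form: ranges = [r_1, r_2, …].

beam 1: φ=-90°, α=105°
  d=(-0.2588,0.9659)  start (4,2)  tX=1.9319 tY=0.8489  stride 1/|dx|=3.8637 1/|dy|=1.0353
    cross y-line → (4,3), t=0.8489
    cross y-line → (4,4), t=1.8842
    cross x-line → (3,4), t=1.9319
    cross y-line → (3,5), t=2.9195
    cross y-line → (3,6), t=3.9548
    cross y-line → (3,7), t=4.9900
    cross x-line → (2,7), t=5.7956
    cross y-line → (2,8), t=6.0253 (wall)
  → r_1 = 6.0253
beam 2: φ=-45°, α=150°
  d=(-0.8660,0.5000)  start (4,2)  tX=0.5774 tY=1.6400  stride 1/|dx|=1.1547 1/|dy|=2.0000
    cross x-line → (3,2), t=0.5774
    cross y-line → (3,3), t=1.6400
    cross x-line → (2,3), t=1.7321
    cross x-line → (1,3), t=2.8868
    cross y-line → (1,4), t=3.6400
    cross x-line → (0,4), t=4.0415 (wall)
  → r_2 = 4.0415
beam 3: φ=45°, α=240°
  d=(-0.5000,-0.8660)  start (4,2)  tX=1.0000 tY=0.2078  stride 1/|dx|=2.0000 1/|dy|=1.1547
    cross y-line → (4,1), t=0.2078
    cross x-line → (3,1), t=1.0000
    cross y-line → (3,0), t=1.3625 (wall)
  → r_3 = 1.3625
beam 4: φ=90°, α=285°
  d=(0.2588,-0.9659)  start (4,2)  tX=1.9319 tY=0.1863  stride 1/|dx|=3.8637 1/|dy|=1.0353
    cross y-line → (4,1), t=0.1863
    cross y-line → (4,0), t=1.2216 (wall)
  → r_4 = 1.2216

ranges = [6.0253, 4.0415, 1.3625, 1.2216]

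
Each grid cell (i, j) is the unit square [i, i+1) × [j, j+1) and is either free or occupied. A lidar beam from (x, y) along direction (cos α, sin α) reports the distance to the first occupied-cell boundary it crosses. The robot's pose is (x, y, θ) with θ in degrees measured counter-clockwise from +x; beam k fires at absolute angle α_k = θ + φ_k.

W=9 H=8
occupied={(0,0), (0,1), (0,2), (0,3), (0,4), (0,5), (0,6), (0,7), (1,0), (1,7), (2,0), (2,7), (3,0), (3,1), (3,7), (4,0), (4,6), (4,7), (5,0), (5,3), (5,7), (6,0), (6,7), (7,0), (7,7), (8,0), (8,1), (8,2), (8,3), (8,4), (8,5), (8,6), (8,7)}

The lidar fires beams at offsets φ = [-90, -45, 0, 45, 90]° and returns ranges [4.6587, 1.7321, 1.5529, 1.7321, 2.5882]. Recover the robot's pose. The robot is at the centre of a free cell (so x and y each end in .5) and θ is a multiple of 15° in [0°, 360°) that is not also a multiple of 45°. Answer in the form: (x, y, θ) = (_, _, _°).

Enumerate (i+0.5, j+0.5, θ) over the 39 free cells and 16 admissible headings. For each, cast all 5 beams and compare to the given ranges.
  (1.5, 3.5, 165°): beam 1 = 3.6235 ≠ 4.6587 ✗
  (1.5, 6.5, 195°): beam 1 = 0.5176 ≠ 4.6587 ✗
  (7.5, 6.5, 105°): beam 1 = 0.5176 ≠ 4.6587 ✗
  …
  (5.5, 2.5, 255°): r_1=4.6587, r_2=1.7321, r_3=1.5529, r_4=1.7321, r_5=2.5882 — all match ✓
No second candidate reproduces the full scan.

(x, y, θ) = (5.5, 2.5, 255°)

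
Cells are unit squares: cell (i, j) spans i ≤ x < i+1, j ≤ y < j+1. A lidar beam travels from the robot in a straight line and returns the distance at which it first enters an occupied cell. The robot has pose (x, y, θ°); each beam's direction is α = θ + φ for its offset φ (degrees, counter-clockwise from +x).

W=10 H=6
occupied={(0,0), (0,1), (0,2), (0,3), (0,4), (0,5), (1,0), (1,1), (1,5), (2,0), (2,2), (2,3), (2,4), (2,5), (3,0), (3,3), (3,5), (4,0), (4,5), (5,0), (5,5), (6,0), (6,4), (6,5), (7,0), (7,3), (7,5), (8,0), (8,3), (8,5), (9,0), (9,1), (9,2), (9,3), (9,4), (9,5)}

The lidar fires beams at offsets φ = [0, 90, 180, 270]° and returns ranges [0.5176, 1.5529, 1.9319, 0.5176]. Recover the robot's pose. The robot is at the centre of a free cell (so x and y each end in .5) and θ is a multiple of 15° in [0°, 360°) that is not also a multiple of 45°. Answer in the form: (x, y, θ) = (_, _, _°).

Enumerate (i+0.5, j+0.5, θ) over the 24 free cells and 16 admissible headings. For each, cast all 4 beams and compare to the given ranges.
  (4.5, 3.5, 300°): beam 1 = 2.8868 ≠ 0.5176 ✗
  (4.5, 2.5, 285°): beam 1 = 1.5529 ≠ 0.5176 ✗
  (1.5, 3.5, 120°): beam 1 = 1.0000 ≠ 0.5176 ✗
  (7.5, 1.5, 285°): beam 3 = 1.5529 ≠ 1.9319 ✗
  …
  (8.5, 1.5, 15°): r_1=0.5176, r_2=1.5529, r_3=1.9319, r_4=0.5176 — all match ✓
Unique over the lattice → pose = (8.5, 1.5, 15°).

(x, y, θ) = (8.5, 1.5, 15°)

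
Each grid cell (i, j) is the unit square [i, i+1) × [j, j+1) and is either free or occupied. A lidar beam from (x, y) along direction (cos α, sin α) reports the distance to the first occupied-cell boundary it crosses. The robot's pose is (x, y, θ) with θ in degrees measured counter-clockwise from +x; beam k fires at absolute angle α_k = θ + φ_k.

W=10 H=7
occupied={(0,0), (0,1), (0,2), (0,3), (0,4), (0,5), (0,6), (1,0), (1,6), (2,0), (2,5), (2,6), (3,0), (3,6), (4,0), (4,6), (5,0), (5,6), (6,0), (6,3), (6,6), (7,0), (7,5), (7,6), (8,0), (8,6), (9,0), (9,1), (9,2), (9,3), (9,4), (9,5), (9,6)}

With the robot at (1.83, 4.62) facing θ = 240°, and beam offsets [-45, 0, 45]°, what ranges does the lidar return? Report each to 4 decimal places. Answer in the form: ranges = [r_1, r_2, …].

ranges = [0.8593, 1.6600, 3.7477]

beam 1: φ=-45°, α=195°
  d=(-0.9659,-0.2588)  start (1,4)  tX=0.8593 tY=2.3955  stride 1/|dx|=1.0353 1/|dy|=3.8637
    cross x-line → (0,4), t=0.8593 (wall)
  → r_1 = 0.8593
beam 2: φ=0°, α=240°
  d=(-0.5000,-0.8660)  start (1,4)  tX=1.6600 tY=0.7159  stride 1/|dx|=2.0000 1/|dy|=1.1547
    cross y-line → (1,3), t=0.7159
    cross x-line → (0,3), t=1.6600 (wall)
  → r_2 = 1.6600
beam 3: φ=45°, α=285°
  d=(0.2588,-0.9659)  start (1,4)  tX=0.6568 tY=0.6419  stride 1/|dx|=3.8637 1/|dy|=1.0353
    cross y-line → (1,3), t=0.6419
    cross x-line → (2,3), t=0.6568
    cross y-line → (2,2), t=1.6771
    cross y-line → (2,1), t=2.7124
    cross y-line → (2,0), t=3.7477 (wall)
  → r_3 = 3.7477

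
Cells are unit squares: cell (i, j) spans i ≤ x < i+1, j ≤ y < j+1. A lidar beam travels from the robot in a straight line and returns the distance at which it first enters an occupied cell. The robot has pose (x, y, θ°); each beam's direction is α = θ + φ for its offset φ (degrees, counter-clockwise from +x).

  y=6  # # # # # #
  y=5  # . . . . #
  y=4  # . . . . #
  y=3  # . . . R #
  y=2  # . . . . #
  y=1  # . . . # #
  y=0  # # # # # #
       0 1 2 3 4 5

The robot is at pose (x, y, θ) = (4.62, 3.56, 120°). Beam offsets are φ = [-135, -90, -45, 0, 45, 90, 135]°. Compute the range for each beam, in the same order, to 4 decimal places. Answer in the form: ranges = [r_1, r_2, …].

ranges = [0.3934, 0.4388, 1.4682, 2.8175, 3.7477, 4.1800, 1.6150]

beam 1: φ=-135°, α=345°
  direction (0.9659, -0.2588); cell (4,3); t to first gridline: x 0.3934, y 2.1637 (then +1.0353 / +3.8637)
    (5,3) via x @ 0.3934  # hit
  → r_1 = 0.3934
beam 2: φ=-90°, α=30°
  direction (0.8660, 0.5000); cell (4,3); t to first gridline: x 0.4388, y 0.8800 (then +1.1547 / +2.0000)
    (5,3) via x @ 0.4388  # hit
  → r_2 = 0.4388
beam 3: φ=-45°, α=75°
  direction (0.2588, 0.9659); cell (4,3); t to first gridline: x 1.4682, y 0.4555 (then +3.8637 / +1.0353)
    (4,4) via y @ 0.4555
    (5,4) via x @ 1.4682  # hit
  → r_3 = 1.4682
beam 4: φ=0°, α=120°
  direction (-0.5000, 0.8660); cell (4,3); t to first gridline: x 1.2400, y 0.5081 (then +2.0000 / +1.1547)
    (4,4) via y @ 0.5081
    (3,4) via x @ 1.2400
    (3,5) via y @ 1.6628
    (3,6) via y @ 2.8175  # hit
  → r_4 = 2.8175
beam 5: φ=45°, α=165°
  direction (-0.9659, 0.2588); cell (4,3); t to first gridline: x 0.6419, y 1.7000 (then +1.0353 / +3.8637)
    (3,3) via x @ 0.6419
    (2,3) via x @ 1.6771
    (2,4) via y @ 1.7000
    (1,4) via x @ 2.7124
    (0,4) via x @ 3.7477  # hit
  → r_5 = 3.7477
beam 6: φ=90°, α=210°
  direction (-0.8660, -0.5000); cell (4,3); t to first gridline: x 0.7159, y 1.1200 (then +1.1547 / +2.0000)
    (3,3) via x @ 0.7159
    (3,2) via y @ 1.1200
    (2,2) via x @ 1.8706
    (1,2) via x @ 3.0253
    (1,1) via y @ 3.1200
    (0,1) via x @ 4.1800  # hit
  → r_6 = 4.1800
beam 7: φ=135°, α=255°
  direction (-0.2588, -0.9659); cell (4,3); t to first gridline: x 2.3955, y 0.5798 (then +3.8637 / +1.0353)
    (4,2) via y @ 0.5798
    (4,1) via y @ 1.6150  # hit
  → r_7 = 1.6150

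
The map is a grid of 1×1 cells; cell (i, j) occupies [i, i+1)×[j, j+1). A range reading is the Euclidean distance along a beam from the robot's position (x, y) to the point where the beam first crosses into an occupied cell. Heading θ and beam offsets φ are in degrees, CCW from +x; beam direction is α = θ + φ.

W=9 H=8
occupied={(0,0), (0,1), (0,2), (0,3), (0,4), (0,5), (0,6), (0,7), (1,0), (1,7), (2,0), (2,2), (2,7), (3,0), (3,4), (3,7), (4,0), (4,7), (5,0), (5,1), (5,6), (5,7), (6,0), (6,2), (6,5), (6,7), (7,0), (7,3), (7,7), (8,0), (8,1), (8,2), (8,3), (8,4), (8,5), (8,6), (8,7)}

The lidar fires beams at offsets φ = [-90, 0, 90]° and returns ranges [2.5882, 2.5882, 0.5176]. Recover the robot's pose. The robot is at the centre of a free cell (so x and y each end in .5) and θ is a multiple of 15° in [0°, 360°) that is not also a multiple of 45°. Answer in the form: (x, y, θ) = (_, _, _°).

(x, y, θ) = (3.5, 3.5, 345°)

The pose lattice has 35·16 = 560 candidates. Test each by forward raycasting.
  (1.5, 2.5, 285°): beam 1 = 0.5176 ≠ 2.5882 ✗
  (2.5, 5.5, 60°): beam 1 = 1.0000 ≠ 2.5882 ✗
  (4.5, 3.5, 210°): beam 1 = 1.0000 ≠ 2.5882 ✗
  (5.5, 4.5, 345°): beam 1 = 3.6235 ≠ 2.5882 ✗
  …
  (3.5, 3.5, 345°): r_1=2.5882, r_2=2.5882, r_3=0.5176 — all match ✓
No second candidate reproduces the full scan.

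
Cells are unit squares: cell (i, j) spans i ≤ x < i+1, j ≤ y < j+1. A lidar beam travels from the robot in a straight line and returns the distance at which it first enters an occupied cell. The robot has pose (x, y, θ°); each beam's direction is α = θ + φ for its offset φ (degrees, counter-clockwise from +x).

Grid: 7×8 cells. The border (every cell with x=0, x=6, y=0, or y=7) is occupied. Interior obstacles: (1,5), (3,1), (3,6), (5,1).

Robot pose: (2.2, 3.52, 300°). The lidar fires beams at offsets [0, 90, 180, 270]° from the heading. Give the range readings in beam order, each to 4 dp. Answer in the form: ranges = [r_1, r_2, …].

ranges = [1.7551, 4.3879, 1.7090, 1.3856]

beam 1: φ=0°, α=300°
  d=(0.5000,-0.8660)  start (2,3)  tX=1.6000 tY=0.6004  stride 1/|dx|=2.0000 1/|dy|=1.1547
    cross y-line → (2,2), t=0.6004
    cross x-line → (3,2), t=1.6000
    cross y-line → (3,1), t=1.7551 (wall)
  → r_1 = 1.7551
beam 2: φ=90°, α=30°
  d=(0.8660,0.5000)  start (2,3)  tX=0.9238 tY=0.9600  stride 1/|dx|=1.1547 1/|dy|=2.0000
    cross x-line → (3,3), t=0.9238
    cross y-line → (3,4), t=0.9600
    cross x-line → (4,4), t=2.0785
    cross y-line → (4,5), t=2.9600
    cross x-line → (5,5), t=3.2332
    cross x-line → (6,5), t=4.3879 (wall)
  → r_2 = 4.3879
beam 3: φ=180°, α=120°
  d=(-0.5000,0.8660)  start (2,3)  tX=0.4000 tY=0.5543  stride 1/|dx|=2.0000 1/|dy|=1.1547
    cross x-line → (1,3), t=0.4000
    cross y-line → (1,4), t=0.5543
    cross y-line → (1,5), t=1.7090 (wall)
  → r_3 = 1.7090
beam 4: φ=270°, α=210°
  d=(-0.8660,-0.5000)  start (2,3)  tX=0.2309 tY=1.0400  stride 1/|dx|=1.1547 1/|dy|=2.0000
    cross x-line → (1,3), t=0.2309
    cross y-line → (1,2), t=1.0400
    cross x-line → (0,2), t=1.3856 (wall)
  → r_4 = 1.3856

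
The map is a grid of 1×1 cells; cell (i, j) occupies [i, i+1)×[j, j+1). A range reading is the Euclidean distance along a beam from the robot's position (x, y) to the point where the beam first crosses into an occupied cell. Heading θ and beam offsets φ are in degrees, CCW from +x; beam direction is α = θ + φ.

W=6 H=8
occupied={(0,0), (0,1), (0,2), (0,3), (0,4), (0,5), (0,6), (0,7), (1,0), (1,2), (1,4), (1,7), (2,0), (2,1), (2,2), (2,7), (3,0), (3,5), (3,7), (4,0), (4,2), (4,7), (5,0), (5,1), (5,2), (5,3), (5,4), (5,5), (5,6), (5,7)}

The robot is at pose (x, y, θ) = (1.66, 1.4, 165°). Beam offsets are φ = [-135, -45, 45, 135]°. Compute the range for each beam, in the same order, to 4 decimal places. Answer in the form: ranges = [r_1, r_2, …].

beam 1: φ=-135°, α=30°
  direction (0.8660, 0.5000); cell (1,1); t to first gridline: x 0.3926, y 1.2000 (then +1.1547 / +2.0000)
    (2,1) via x @ 0.3926  # hit
  → r_1 = 0.3926
beam 2: φ=-45°, α=120°
  direction (-0.5000, 0.8660); cell (1,1); t to first gridline: x 1.3200, y 0.6928 (then +2.0000 / +1.1547)
    (1,2) via y @ 0.6928  # hit
  → r_2 = 0.6928
beam 3: φ=45°, α=210°
  direction (-0.8660, -0.5000); cell (1,1); t to first gridline: x 0.7621, y 0.8000 (then +1.1547 / +2.0000)
    (0,1) via x @ 0.7621  # hit
  → r_3 = 0.7621
beam 4: φ=135°, α=300°
  direction (0.5000, -0.8660); cell (1,1); t to first gridline: x 0.6800, y 0.4619 (then +2.0000 / +1.1547)
    (1,0) via y @ 0.4619  # hit
  → r_4 = 0.4619

ranges = [0.3926, 0.6928, 0.7621, 0.4619]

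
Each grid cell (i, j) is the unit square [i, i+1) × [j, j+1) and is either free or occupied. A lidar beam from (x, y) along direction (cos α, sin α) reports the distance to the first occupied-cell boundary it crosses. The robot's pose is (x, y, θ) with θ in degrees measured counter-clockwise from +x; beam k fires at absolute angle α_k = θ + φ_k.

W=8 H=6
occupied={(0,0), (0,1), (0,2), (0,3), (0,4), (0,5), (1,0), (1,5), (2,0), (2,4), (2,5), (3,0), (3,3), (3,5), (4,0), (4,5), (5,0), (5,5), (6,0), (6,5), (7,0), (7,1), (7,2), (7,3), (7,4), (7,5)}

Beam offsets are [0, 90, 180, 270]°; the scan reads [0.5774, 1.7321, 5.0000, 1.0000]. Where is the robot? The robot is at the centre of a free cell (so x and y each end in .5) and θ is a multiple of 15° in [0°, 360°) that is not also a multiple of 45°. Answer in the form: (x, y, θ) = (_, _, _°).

The pose lattice has 22·16 = 352 candidates. Test each by forward raycasting.
  (4.5, 1.5, 60°): beam 1 = 4.0415 ≠ 0.5774 ✗
  (5.5, 4.5, 285°): beam 1 = 3.6235 ≠ 0.5774 ✗
  (6.5, 1.5, 345°): beam 1 = 0.5176 ≠ 0.5774 ✗
  …
  (6.5, 3.5, 30°): r_1=0.5774, r_2=1.7321, r_3=5.0000, r_4=1.0000 — all match ✓
Unique over the lattice → pose = (6.5, 3.5, 30°).

(x, y, θ) = (6.5, 3.5, 30°)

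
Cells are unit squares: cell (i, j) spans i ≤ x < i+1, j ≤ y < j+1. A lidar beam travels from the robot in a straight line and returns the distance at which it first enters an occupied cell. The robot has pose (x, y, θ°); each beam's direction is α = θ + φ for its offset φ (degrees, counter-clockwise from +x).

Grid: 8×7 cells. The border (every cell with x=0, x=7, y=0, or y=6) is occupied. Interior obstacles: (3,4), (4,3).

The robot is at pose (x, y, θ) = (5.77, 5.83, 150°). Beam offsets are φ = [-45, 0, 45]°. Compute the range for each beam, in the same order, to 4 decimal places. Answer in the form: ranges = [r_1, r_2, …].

ranges = [0.1760, 0.3400, 4.9383]

beam 1: φ=-45°, α=105°
  cosα=-0.2588 sinα=0.9659 | (5,5) | tMaxX 2.9751 tMaxY 0.1760 | tΔX 3.8637 tΔY 1.0353
    t=0.1760 [y] (5,6) — stop
  → r_1 = 0.1760
beam 2: φ=0°, α=150°
  cosα=-0.8660 sinα=0.5000 | (5,5) | tMaxX 0.8891 tMaxY 0.3400 | tΔX 1.1547 tΔY 2.0000
    t=0.3400 [y] (5,6) — stop
  → r_2 = 0.3400
beam 3: φ=45°, α=195°
  cosα=-0.9659 sinα=-0.2588 | (5,5) | tMaxX 0.7972 tMaxY 3.2069 | tΔX 1.0353 tΔY 3.8637
    t=0.7972 [x] (4,5)
    t=1.8324 [x] (3,5)
    t=2.8677 [x] (2,5)
    t=3.2069 [y] (2,4)
    t=3.9030 [x] (1,4)
    t=4.9383 [x] (0,4) — stop
  → r_3 = 4.9383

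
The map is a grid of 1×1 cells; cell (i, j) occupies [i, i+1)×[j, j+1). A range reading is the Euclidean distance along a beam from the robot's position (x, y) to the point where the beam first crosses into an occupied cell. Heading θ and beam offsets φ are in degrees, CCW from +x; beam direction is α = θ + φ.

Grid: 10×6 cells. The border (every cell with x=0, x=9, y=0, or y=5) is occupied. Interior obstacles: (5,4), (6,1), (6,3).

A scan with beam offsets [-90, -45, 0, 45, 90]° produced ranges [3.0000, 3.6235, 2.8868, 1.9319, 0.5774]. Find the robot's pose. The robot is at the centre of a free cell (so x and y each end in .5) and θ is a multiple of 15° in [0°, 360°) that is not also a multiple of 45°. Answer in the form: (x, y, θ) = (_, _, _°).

(x, y, θ) = (3.5, 1.5, 150°)

The pose lattice has 29·16 = 464 candidates. Test each by forward raycasting.
  (3.5, 1.5, 195°): beam 1 = 3.6235 ≠ 3.0000 ✗
  (7.5, 4.5, 120°): beam 1 = 1.0000 ≠ 3.0000 ✗
  (1.5, 4.5, 195°): beam 1 = 0.5176 ≠ 3.0000 ✗
  …
  (3.5, 1.5, 150°): r_1=3.0000, r_2=3.6235, r_3=2.8868, r_4=1.9319, r_5=0.5774 — all match ✓
No second candidate reproduces the full scan.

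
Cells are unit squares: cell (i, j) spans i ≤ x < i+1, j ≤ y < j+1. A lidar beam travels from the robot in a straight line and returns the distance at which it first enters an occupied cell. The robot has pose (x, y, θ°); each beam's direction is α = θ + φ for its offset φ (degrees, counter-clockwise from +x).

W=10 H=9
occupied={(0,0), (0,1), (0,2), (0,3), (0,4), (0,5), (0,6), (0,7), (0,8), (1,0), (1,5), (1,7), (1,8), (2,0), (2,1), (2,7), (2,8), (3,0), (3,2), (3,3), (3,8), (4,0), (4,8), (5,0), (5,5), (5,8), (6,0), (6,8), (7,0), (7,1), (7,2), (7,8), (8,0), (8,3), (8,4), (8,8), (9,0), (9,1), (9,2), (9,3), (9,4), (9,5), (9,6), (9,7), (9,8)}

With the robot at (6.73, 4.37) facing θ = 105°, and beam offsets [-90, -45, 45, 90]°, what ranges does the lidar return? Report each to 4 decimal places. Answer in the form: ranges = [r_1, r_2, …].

beam 1: φ=-90°, α=15°
  direction (0.9659, 0.2588); cell (6,4); t to first gridline: x 0.2795, y 2.4341 (then +1.0353 / +3.8637)
    (7,4) via x @ 0.2795
    (8,4) via x @ 1.3148  # hit
  → r_1 = 1.3148
beam 2: φ=-45°, α=60°
  direction (0.5000, 0.8660); cell (6,4); t to first gridline: x 0.5400, y 0.7275 (then +2.0000 / +1.1547)
    (7,4) via x @ 0.5400
    (7,5) via y @ 0.7275
    (7,6) via y @ 1.8822
    (8,6) via x @ 2.5400
    (8,7) via y @ 3.0369
    (8,8) via y @ 4.1916  # hit
  → r_2 = 4.1916
beam 3: φ=45°, α=150°
  direction (-0.8660, 0.5000); cell (6,4); t to first gridline: x 0.8429, y 1.2600 (then +1.1547 / +2.0000)
    (5,4) via x @ 0.8429
    (5,5) via y @ 1.2600  # hit
  → r_3 = 1.2600
beam 4: φ=90°, α=195°
  direction (-0.9659, -0.2588); cell (6,4); t to first gridline: x 0.7558, y 1.4296 (then +1.0353 / +3.8637)
    (5,4) via x @ 0.7558
    (5,3) via y @ 1.4296
    (4,3) via x @ 1.7910
    (3,3) via x @ 2.8263  # hit
  → r_4 = 2.8263

ranges = [1.3148, 4.1916, 1.2600, 2.8263]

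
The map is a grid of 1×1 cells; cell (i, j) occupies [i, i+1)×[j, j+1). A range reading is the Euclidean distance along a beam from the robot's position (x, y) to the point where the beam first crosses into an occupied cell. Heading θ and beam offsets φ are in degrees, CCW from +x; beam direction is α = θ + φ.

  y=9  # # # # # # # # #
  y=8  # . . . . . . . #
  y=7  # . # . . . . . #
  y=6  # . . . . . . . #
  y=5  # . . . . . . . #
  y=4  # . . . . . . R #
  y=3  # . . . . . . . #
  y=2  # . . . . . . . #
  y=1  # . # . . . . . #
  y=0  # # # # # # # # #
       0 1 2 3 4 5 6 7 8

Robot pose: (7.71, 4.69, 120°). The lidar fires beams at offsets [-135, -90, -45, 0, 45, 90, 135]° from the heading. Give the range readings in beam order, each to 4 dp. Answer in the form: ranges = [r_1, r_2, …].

ranges = [0.3002, 0.3349, 1.1205, 4.9768, 6.9467, 5.4386, 3.8202]

beam 1: φ=-135°, α=345°
  dir = (cos 345°, sin 345°) = (0.9659, -0.2588); from cell (7,4)
  next x-line at t=0.3002, next y-line at t=2.6660; Δt_x=1.0353, Δt_y=3.8637
    x: enter (8,4) at t=0.3002 ← occupied
  → r_1 = 0.3002
beam 2: φ=-90°, α=30°
  dir = (cos 30°, sin 30°) = (0.8660, 0.5000); from cell (7,4)
  next x-line at t=0.3349, next y-line at t=0.6200; Δt_x=1.1547, Δt_y=2.0000
    x: enter (8,4) at t=0.3349 ← occupied
  → r_2 = 0.3349
beam 3: φ=-45°, α=75°
  dir = (cos 75°, sin 75°) = (0.2588, 0.9659); from cell (7,4)
  next x-line at t=1.1205, next y-line at t=0.3209; Δt_x=3.8637, Δt_y=1.0353
    y: enter (7,5) at t=0.3209
    x: enter (8,5) at t=1.1205 ← occupied
  → r_3 = 1.1205
beam 4: φ=0°, α=120°
  dir = (cos 120°, sin 120°) = (-0.5000, 0.8660); from cell (7,4)
  next x-line at t=1.4200, next y-line at t=0.3580; Δt_x=2.0000, Δt_y=1.1547
    y: enter (7,5) at t=0.3580
    x: enter (6,5) at t=1.4200
    y: enter (6,6) at t=1.5127
    y: enter (6,7) at t=2.6674
    x: enter (5,7) at t=3.4200
    y: enter (5,8) at t=3.8221
    y: enter (5,9) at t=4.9768 ← occupied
  → r_4 = 4.9768
beam 5: φ=45°, α=165°
  dir = (cos 165°, sin 165°) = (-0.9659, 0.2588); from cell (7,4)
  next x-line at t=0.7350, next y-line at t=1.1977; Δt_x=1.0353, Δt_y=3.8637
    x: enter (6,4) at t=0.7350
    y: enter (6,5) at t=1.1977
    x: enter (5,5) at t=1.7703
    x: enter (4,5) at t=2.8056
    x: enter (3,5) at t=3.8409
    x: enter (2,5) at t=4.8762
    y: enter (2,6) at t=5.0615
    x: enter (1,6) at t=5.9114
    x: enter (0,6) at t=6.9467 ← occupied
  → r_5 = 6.9467
beam 6: φ=90°, α=210°
  dir = (cos 210°, sin 210°) = (-0.8660, -0.5000); from cell (7,4)
  next x-line at t=0.8198, next y-line at t=1.3800; Δt_x=1.1547, Δt_y=2.0000
    x: enter (6,4) at t=0.8198
    y: enter (6,3) at t=1.3800
    x: enter (5,3) at t=1.9745
    x: enter (4,3) at t=3.1292
    y: enter (4,2) at t=3.3800
    x: enter (3,2) at t=4.2839
    y: enter (3,1) at t=5.3800
    x: enter (2,1) at t=5.4386 ← occupied
  → r_6 = 5.4386
beam 7: φ=135°, α=255°
  dir = (cos 255°, sin 255°) = (-0.2588, -0.9659); from cell (7,4)
  next x-line at t=2.7432, next y-line at t=0.7143; Δt_x=3.8637, Δt_y=1.0353
    y: enter (7,3) at t=0.7143
    y: enter (7,2) at t=1.7496
    x: enter (6,2) at t=2.7432
    y: enter (6,1) at t=2.7849
    y: enter (6,0) at t=3.8202 ← occupied
  → r_7 = 3.8202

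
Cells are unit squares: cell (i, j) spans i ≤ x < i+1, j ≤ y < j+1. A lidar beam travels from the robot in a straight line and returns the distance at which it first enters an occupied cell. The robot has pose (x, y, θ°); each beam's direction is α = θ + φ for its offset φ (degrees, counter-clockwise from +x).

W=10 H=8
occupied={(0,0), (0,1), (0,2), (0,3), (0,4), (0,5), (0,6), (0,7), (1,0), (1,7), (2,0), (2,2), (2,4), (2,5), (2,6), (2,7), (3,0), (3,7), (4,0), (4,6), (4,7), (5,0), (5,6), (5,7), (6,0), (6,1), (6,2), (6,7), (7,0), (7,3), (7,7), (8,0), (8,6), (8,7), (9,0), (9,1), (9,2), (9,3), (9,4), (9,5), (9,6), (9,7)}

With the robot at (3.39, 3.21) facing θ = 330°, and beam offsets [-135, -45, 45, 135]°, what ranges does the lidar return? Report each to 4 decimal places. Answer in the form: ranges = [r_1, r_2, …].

ranges = [0.8114, 2.2880, 5.8079, 1.5068]

beam 1: φ=-135°, α=195°
  d=(-0.9659,-0.2588)  start (3,3)  tX=0.4038 tY=0.8114  stride 1/|dx|=1.0353 1/|dy|=3.8637
    cross x-line → (2,3), t=0.4038
    cross y-line → (2,2), t=0.8114 (wall)
  → r_1 = 0.8114
beam 2: φ=-45°, α=285°
  d=(0.2588,-0.9659)  start (3,3)  tX=2.3569 tY=0.2174  stride 1/|dx|=3.8637 1/|dy|=1.0353
    cross y-line → (3,2), t=0.2174
    cross y-line → (3,1), t=1.2527
    cross y-line → (3,0), t=2.2880 (wall)
  → r_2 = 2.2880
beam 3: φ=45°, α=15°
  d=(0.9659,0.2588)  start (3,3)  tX=0.6315 tY=3.0523  stride 1/|dx|=1.0353 1/|dy|=3.8637
    cross x-line → (4,3), t=0.6315
    cross x-line → (5,3), t=1.6668
    cross x-line → (6,3), t=2.7021
    cross y-line → (6,4), t=3.0523
    cross x-line → (7,4), t=3.7373
    cross x-line → (8,4), t=4.7726
    cross x-line → (9,4), t=5.8079 (wall)
  → r_3 = 5.8079
beam 4: φ=135°, α=105°
  d=(-0.2588,0.9659)  start (3,3)  tX=1.5068 tY=0.8179  stride 1/|dx|=3.8637 1/|dy|=1.0353
    cross y-line → (3,4), t=0.8179
    cross x-line → (2,4), t=1.5068 (wall)
  → r_4 = 1.5068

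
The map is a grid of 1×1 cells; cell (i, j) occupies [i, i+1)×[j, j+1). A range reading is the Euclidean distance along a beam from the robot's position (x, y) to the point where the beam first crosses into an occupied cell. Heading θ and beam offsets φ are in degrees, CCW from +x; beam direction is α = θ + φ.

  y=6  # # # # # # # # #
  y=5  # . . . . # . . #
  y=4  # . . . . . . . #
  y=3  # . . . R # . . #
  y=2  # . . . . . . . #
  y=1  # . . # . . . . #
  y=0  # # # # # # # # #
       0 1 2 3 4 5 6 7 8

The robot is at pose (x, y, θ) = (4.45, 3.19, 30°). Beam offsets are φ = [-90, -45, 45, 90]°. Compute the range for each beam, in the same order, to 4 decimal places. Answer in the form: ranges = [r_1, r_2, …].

beam 1: φ=-90°, α=300°
  cosα=0.5000 sinα=-0.8660 | (4,3) | tMaxX 1.1000 tMaxY 0.2194 | tΔX 2.0000 tΔY 1.1547
    t=0.2194 [y] (4,2)
    t=1.1000 [x] (5,2)
    t=1.3741 [y] (5,1)
    t=2.5288 [y] (5,0) — stop
  → r_1 = 2.5288
beam 2: φ=-45°, α=345°
  cosα=0.9659 sinα=-0.2588 | (4,3) | tMaxX 0.5694 tMaxY 0.7341 | tΔX 1.0353 tΔY 3.8637
    t=0.5694 [x] (5,3) — stop
  → r_2 = 0.5694
beam 3: φ=45°, α=75°
  cosα=0.2588 sinα=0.9659 | (4,3) | tMaxX 2.1250 tMaxY 0.8386 | tΔX 3.8637 tΔY 1.0353
    t=0.8386 [y] (4,4)
    t=1.8738 [y] (4,5)
    t=2.1250 [x] (5,5) — stop
  → r_3 = 2.1250
beam 4: φ=90°, α=120°
  cosα=-0.5000 sinα=0.8660 | (4,3) | tMaxX 0.9000 tMaxY 0.9353 | tΔX 2.0000 tΔY 1.1547
    t=0.9000 [x] (3,3)
    t=0.9353 [y] (3,4)
    t=2.0900 [y] (3,5)
    t=2.9000 [x] (2,5)
    t=3.2447 [y] (2,6) — stop
  → r_4 = 3.2447

ranges = [2.5288, 0.5694, 2.1250, 3.2447]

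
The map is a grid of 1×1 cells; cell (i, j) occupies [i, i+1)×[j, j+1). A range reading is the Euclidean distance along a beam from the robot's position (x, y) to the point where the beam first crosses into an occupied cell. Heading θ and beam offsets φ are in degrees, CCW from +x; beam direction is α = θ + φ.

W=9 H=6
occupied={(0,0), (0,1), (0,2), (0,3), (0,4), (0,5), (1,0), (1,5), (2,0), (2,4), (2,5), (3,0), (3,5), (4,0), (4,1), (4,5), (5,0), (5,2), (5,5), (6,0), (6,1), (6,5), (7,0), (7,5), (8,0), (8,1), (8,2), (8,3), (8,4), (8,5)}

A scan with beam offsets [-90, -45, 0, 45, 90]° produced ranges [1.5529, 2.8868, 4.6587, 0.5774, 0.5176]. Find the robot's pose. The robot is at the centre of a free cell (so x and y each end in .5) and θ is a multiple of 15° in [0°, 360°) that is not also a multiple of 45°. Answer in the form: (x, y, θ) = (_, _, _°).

Enumerate (i+0.5, j+0.5, θ) over the 24 free cells and 16 admissible headings. For each, cast all 5 beams and compare to the given ranges.
  (5.5, 1.5, 120°): beam 1 = 0.5774 ≠ 1.5529 ✗
  (3.5, 2.5, 60°): beam 1 = 1.0000 ≠ 1.5529 ✗
  (1.5, 1.5, 30°): beam 1 = 0.5774 ≠ 1.5529 ✗
  …
  (5.5, 3.5, 195°): r_1=1.5529, r_2=2.8868, r_3=4.6587, r_4=0.5774, r_5=0.5176 — all match ✓
No second candidate reproduces the full scan.

(x, y, θ) = (5.5, 3.5, 195°)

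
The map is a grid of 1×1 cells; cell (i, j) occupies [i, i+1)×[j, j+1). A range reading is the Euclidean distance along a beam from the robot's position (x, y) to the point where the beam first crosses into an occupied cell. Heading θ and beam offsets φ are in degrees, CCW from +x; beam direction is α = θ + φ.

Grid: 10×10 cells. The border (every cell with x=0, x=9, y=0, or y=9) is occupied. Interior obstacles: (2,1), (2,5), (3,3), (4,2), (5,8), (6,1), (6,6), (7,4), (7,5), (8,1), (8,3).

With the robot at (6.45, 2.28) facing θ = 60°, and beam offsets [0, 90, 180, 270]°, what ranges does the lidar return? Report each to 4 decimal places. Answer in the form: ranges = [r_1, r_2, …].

beam 1: φ=0°, α=60°
  cosα=0.5000 sinα=0.8660 | (6,2) | tMaxX 1.1000 tMaxY 0.8314 | tΔX 2.0000 tΔY 1.1547
    t=0.8314 [y] (6,3)
    t=1.1000 [x] (7,3)
    t=1.9861 [y] (7,4) — stop
  → r_1 = 1.9861
beam 2: φ=90°, α=150°
  cosα=-0.8660 sinα=0.5000 | (6,2) | tMaxX 0.5196 tMaxY 1.4400 | tΔX 1.1547 tΔY 2.0000
    t=0.5196 [x] (5,2)
    t=1.4400 [y] (5,3)
    t=1.6743 [x] (4,3)
    t=2.8290 [x] (3,3) — stop
  → r_2 = 2.8290
beam 3: φ=180°, α=240°
  cosα=-0.5000 sinα=-0.8660 | (6,2) | tMaxX 0.9000 tMaxY 0.3233 | tΔX 2.0000 tΔY 1.1547
    t=0.3233 [y] (6,1) — stop
  → r_3 = 0.3233
beam 4: φ=270°, α=330°
  cosα=0.8660 sinα=-0.5000 | (6,2) | tMaxX 0.6351 tMaxY 0.5600 | tΔX 1.1547 tΔY 2.0000
    t=0.5600 [y] (6,1) — stop
  → r_4 = 0.5600

ranges = [1.9861, 2.8290, 0.3233, 0.5600]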